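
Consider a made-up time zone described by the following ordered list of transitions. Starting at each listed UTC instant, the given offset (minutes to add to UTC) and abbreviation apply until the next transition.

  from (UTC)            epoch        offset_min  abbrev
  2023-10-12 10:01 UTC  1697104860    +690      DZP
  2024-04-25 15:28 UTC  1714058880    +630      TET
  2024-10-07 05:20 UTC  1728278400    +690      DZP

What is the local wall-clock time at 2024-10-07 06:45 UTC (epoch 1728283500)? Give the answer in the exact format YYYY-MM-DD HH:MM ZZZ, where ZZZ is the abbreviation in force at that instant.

2024-10-07 18:15 DZP

Query: 2024-10-07 06:45 UTC
Rule 3/3 (DZP, +11:30): 2024-10-07 05:20 UTC ≤ query < +∞
6·60 + 45 + 690 = 1095 min
1095 = 0·1440 + 1095; 1095 = 18·60 + 15 → 18:15, same day
→ 2024-10-07 18:15 DZP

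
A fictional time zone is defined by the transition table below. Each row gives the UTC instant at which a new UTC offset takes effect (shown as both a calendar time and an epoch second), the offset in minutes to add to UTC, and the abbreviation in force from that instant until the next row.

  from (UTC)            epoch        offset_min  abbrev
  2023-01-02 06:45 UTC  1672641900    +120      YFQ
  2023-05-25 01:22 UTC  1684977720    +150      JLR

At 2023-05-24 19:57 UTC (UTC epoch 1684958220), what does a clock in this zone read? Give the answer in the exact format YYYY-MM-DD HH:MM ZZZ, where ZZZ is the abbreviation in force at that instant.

2023-05-24 21:57 YFQ

Query: 2023-05-24 19:57 UTC
Rule 1/2 (YFQ, +02:00): 2023-01-02 06:45 UTC ≤ query < 2023-05-25 01:22 UTC
19·60 + 57 + 120 = 1317 min
1317 = 0·1440 + 1317; 1317 = 21·60 + 57 → 21:57, same day
→ 2023-05-24 21:57 YFQ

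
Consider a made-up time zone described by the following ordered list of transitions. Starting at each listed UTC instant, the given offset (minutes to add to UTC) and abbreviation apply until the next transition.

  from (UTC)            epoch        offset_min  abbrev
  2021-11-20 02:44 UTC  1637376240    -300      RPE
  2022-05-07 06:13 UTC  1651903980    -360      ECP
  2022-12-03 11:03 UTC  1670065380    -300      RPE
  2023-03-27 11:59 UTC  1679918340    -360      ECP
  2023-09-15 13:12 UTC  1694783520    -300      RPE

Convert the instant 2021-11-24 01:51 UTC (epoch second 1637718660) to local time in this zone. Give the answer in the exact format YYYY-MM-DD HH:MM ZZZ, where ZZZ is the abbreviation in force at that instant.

Query: 2021-11-24 01:51 UTC
Rule 1/5 (RPE, -05:00): 2021-11-20 02:44 UTC ≤ query < 2022-05-07 06:13 UTC
1·60 + 51 - 300 = -189 min
-189 = -1·1440 + 1251; 1251 = 20·60 + 51 → 20:51, 2021-11-24 - 1 day = 2021-11-23
→ 2021-11-23 20:51 RPE

2021-11-23 20:51 RPE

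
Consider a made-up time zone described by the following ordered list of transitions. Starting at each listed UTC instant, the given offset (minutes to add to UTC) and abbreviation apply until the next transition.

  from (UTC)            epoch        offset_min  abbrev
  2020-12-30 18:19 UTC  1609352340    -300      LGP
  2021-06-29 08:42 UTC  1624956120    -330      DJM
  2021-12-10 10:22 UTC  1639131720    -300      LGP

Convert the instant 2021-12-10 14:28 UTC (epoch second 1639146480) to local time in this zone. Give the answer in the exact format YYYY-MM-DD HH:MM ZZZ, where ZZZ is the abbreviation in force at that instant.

2021-12-10 09:28 LGP

Query: 2021-12-10 14:28 UTC
Rule 3/3 (LGP, -05:00): 2021-12-10 10:22 UTC ≤ query < +∞
14·60 + 28 - 300 = 568 min
568 = 0·1440 + 568; 568 = 9·60 + 28 → 09:28, same day
→ 2021-12-10 09:28 LGP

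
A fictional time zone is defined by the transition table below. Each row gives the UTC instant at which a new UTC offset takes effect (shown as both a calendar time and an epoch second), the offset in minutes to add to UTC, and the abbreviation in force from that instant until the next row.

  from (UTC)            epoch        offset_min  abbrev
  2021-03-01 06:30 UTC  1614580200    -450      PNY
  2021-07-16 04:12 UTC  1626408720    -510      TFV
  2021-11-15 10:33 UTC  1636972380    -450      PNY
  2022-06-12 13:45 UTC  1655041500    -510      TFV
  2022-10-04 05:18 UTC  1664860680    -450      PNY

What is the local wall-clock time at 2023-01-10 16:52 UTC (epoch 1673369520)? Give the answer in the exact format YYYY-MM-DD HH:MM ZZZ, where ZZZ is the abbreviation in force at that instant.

2023-01-10 09:22 PNY

Query: 2023-01-10 16:52 UTC
Rule 5/5 (PNY, -07:30): 2022-10-04 05:18 UTC ≤ query < +∞
16·60 + 52 - 450 = 562 min
562 = 0·1440 + 562; 562 = 9·60 + 22 → 09:22, same day
→ 2023-01-10 09:22 PNY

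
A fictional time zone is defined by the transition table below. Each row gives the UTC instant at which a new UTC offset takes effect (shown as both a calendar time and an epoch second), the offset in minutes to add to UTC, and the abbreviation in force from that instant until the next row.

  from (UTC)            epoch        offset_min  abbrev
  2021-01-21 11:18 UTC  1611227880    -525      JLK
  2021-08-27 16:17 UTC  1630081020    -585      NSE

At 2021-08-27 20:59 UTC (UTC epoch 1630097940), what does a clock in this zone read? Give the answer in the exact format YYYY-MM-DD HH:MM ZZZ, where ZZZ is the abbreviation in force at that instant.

Query: 2021-08-27 20:59 UTC
Rule 2/2 (NSE, -09:45): 2021-08-27 16:17 UTC ≤ query < +∞
20·60 + 59 - 585 = 674 min
674 = 0·1440 + 674; 674 = 11·60 + 14 → 11:14, same day
→ 2021-08-27 11:14 NSE

2021-08-27 11:14 NSE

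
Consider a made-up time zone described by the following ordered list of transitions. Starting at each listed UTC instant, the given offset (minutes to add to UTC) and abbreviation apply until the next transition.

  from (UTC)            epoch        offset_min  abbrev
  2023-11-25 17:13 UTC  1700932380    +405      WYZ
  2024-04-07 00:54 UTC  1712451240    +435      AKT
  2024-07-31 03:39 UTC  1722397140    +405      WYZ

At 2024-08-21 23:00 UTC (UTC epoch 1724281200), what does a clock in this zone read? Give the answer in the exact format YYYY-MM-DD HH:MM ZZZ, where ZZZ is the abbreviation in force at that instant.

2024-08-22 05:45 WYZ

Query: 2024-08-21 23:00 UTC
Rule 3/3 (WYZ, +06:45): 2024-07-31 03:39 UTC ≤ query < +∞
23·60 + 0 + 405 = 1785 min
1785 = 1·1440 + 345; 345 = 5·60 + 45 → 05:45, 2024-08-21 + 1 day = 2024-08-22
→ 2024-08-22 05:45 WYZ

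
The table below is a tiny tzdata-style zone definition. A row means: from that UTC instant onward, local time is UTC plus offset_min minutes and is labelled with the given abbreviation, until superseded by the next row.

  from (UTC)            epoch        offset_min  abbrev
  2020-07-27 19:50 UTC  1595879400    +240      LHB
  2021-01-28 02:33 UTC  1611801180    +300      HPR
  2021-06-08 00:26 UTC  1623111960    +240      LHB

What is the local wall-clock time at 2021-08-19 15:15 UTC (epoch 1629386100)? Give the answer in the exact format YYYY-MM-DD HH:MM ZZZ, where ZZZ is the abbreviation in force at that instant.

2021-08-19 19:15 LHB

Query: 2021-08-19 15:15 UTC
Rule 3/3 (LHB, +04:00): 2021-06-08 00:26 UTC ≤ query < +∞
15·60 + 15 + 240 = 1155 min
1155 = 0·1440 + 1155; 1155 = 19·60 + 15 → 19:15, same day
→ 2021-08-19 19:15 LHB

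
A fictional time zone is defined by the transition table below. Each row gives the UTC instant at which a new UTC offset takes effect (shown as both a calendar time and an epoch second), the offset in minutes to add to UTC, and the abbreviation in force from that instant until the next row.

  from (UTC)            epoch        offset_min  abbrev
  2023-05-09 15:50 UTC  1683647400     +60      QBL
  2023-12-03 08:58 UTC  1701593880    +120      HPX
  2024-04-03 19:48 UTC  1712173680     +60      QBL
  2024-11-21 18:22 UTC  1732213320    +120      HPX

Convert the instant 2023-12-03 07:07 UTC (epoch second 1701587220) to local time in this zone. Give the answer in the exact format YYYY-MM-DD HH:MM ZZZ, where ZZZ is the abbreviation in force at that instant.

2023-12-03 08:07 QBL

Query: 2023-12-03 07:07 UTC
Rule 1/4 (QBL, +01:00): 2023-05-09 15:50 UTC ≤ query < 2023-12-03 08:58 UTC
7·60 + 7 + 60 = 487 min
487 = 0·1440 + 487; 487 = 8·60 + 7 → 08:07, same day
→ 2023-12-03 08:07 QBL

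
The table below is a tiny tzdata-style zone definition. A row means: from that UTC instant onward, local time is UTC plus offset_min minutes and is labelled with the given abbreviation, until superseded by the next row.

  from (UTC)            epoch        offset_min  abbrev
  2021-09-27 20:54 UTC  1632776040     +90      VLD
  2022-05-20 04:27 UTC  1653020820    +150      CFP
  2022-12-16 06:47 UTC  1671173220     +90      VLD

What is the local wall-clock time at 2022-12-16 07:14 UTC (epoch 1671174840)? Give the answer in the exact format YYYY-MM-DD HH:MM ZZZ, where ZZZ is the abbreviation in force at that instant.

Query: 2022-12-16 07:14 UTC
Rule 3/3 (VLD, +01:30): 2022-12-16 06:47 UTC ≤ query < +∞
7·60 + 14 + 90 = 524 min
524 = 0·1440 + 524; 524 = 8·60 + 44 → 08:44, same day
→ 2022-12-16 08:44 VLD

2022-12-16 08:44 VLD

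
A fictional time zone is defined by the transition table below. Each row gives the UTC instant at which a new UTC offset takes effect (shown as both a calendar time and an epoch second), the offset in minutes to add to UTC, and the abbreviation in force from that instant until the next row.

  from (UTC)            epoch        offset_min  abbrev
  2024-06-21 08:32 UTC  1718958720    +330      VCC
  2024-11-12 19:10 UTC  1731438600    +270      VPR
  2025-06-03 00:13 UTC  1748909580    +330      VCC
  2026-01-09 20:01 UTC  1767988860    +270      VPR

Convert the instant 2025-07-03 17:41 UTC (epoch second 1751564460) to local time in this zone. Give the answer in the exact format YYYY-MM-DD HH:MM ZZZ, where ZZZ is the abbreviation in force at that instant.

2025-07-03 23:11 VCC

Query: 2025-07-03 17:41 UTC
Rule 3/4 (VCC, +05:30): 2025-06-03 00:13 UTC ≤ query < 2026-01-09 20:01 UTC
17·60 + 41 + 330 = 1391 min
1391 = 0·1440 + 1391; 1391 = 23·60 + 11 → 23:11, same day
→ 2025-07-03 23:11 VCC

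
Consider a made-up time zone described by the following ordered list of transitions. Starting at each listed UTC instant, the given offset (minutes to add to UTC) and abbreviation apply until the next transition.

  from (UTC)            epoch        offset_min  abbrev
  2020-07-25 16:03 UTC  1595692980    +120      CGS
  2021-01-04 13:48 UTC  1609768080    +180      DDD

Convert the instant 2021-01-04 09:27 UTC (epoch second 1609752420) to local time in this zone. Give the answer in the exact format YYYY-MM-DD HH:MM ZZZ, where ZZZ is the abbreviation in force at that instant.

Query: 2021-01-04 09:27 UTC
Rule 1/2 (CGS, +02:00): 2020-07-25 16:03 UTC ≤ query < 2021-01-04 13:48 UTC
9·60 + 27 + 120 = 687 min
687 = 0·1440 + 687; 687 = 11·60 + 27 → 11:27, same day
→ 2021-01-04 11:27 CGS

2021-01-04 11:27 CGS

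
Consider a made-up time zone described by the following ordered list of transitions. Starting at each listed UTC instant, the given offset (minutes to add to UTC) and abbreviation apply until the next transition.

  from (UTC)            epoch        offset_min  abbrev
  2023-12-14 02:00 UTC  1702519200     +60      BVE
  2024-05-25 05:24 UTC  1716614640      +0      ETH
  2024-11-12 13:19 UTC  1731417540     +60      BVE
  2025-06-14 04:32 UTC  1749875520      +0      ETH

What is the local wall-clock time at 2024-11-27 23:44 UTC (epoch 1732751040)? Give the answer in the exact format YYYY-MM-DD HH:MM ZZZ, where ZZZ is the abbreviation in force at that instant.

Query: 2024-11-27 23:44 UTC
Rule 3/4 (BVE, +01:00): 2024-11-12 13:19 UTC ≤ query < 2025-06-14 04:32 UTC
23·60 + 44 + 60 = 1484 min
1484 = 1·1440 + 44; 44 = 0·60 + 44 → 00:44, 2024-11-27 + 1 day = 2024-11-28
→ 2024-11-28 00:44 BVE

2024-11-28 00:44 BVE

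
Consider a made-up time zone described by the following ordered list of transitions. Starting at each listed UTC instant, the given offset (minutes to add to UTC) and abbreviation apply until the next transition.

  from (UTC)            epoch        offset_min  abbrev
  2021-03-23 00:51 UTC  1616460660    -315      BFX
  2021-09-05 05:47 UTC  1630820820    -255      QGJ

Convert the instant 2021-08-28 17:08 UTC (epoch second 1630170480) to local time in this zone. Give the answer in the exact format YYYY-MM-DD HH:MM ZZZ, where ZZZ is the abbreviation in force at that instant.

2021-08-28 11:53 BFX

Query: 2021-08-28 17:08 UTC
Rule 1/2 (BFX, -05:15): 2021-03-23 00:51 UTC ≤ query < 2021-09-05 05:47 UTC
17·60 + 8 - 315 = 713 min
713 = 0·1440 + 713; 713 = 11·60 + 53 → 11:53, same day
→ 2021-08-28 11:53 BFX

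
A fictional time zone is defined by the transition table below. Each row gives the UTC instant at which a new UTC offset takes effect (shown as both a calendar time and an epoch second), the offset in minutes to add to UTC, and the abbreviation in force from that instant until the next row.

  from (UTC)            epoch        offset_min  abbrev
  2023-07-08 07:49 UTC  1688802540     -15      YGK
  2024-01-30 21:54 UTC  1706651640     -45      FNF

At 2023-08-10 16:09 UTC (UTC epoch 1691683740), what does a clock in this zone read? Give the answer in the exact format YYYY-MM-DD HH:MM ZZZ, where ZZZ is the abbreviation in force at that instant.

2023-08-10 15:54 YGK

Query: 2023-08-10 16:09 UTC
Rule 1/2 (YGK, -00:15): 2023-07-08 07:49 UTC ≤ query < 2024-01-30 21:54 UTC
16·60 + 9 - 15 = 954 min
954 = 0·1440 + 954; 954 = 15·60 + 54 → 15:54, same day
→ 2023-08-10 15:54 YGK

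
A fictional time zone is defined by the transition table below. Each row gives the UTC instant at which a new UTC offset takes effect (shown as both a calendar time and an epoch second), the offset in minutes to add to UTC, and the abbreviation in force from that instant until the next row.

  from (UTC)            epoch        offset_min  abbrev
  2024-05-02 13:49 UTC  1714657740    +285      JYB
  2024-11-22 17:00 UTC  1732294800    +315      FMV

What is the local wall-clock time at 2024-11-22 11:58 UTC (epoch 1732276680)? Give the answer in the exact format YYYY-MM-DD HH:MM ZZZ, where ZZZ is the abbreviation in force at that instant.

2024-11-22 16:43 JYB

Query: 2024-11-22 11:58 UTC
Rule 1/2 (JYB, +04:45): 2024-05-02 13:49 UTC ≤ query < 2024-11-22 17:00 UTC
11·60 + 58 + 285 = 1003 min
1003 = 0·1440 + 1003; 1003 = 16·60 + 43 → 16:43, same day
→ 2024-11-22 16:43 JYB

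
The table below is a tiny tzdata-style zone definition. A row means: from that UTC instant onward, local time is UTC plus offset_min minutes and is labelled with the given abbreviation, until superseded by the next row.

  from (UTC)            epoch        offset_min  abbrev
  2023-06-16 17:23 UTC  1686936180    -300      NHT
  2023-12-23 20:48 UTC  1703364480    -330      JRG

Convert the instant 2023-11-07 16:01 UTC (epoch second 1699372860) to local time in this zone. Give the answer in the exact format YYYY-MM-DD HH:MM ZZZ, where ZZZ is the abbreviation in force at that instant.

2023-11-07 11:01 NHT

Query: 2023-11-07 16:01 UTC
Rule 1/2 (NHT, -05:00): 2023-06-16 17:23 UTC ≤ query < 2023-12-23 20:48 UTC
16·60 + 1 - 300 = 661 min
661 = 0·1440 + 661; 661 = 11·60 + 1 → 11:01, same day
→ 2023-11-07 11:01 NHT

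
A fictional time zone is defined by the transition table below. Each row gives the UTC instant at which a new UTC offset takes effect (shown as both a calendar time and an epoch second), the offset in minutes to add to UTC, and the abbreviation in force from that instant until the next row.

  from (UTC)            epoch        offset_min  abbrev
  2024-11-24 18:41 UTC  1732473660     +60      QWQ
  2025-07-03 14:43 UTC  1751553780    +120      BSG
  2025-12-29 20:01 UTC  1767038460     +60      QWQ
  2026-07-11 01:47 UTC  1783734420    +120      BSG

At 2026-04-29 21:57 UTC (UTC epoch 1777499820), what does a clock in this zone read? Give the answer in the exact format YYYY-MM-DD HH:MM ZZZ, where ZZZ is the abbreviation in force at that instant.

Query: 2026-04-29 21:57 UTC
Rule 3/4 (QWQ, +01:00): 2025-12-29 20:01 UTC ≤ query < 2026-07-11 01:47 UTC
21·60 + 57 + 60 = 1377 min
1377 = 0·1440 + 1377; 1377 = 22·60 + 57 → 22:57, same day
→ 2026-04-29 22:57 QWQ

2026-04-29 22:57 QWQ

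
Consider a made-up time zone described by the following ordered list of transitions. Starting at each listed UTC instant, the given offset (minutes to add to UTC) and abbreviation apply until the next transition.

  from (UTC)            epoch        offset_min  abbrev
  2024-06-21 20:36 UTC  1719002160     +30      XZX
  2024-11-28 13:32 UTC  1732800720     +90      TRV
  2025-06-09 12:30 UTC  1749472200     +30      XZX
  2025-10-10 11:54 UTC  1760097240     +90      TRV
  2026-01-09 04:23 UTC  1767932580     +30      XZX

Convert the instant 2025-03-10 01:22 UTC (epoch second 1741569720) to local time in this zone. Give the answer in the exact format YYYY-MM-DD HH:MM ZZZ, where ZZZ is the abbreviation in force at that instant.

2025-03-10 02:52 TRV

Query: 2025-03-10 01:22 UTC
Rule 2/5 (TRV, +01:30): 2024-11-28 13:32 UTC ≤ query < 2025-06-09 12:30 UTC
1·60 + 22 + 90 = 172 min
172 = 0·1440 + 172; 172 = 2·60 + 52 → 02:52, same day
→ 2025-03-10 02:52 TRV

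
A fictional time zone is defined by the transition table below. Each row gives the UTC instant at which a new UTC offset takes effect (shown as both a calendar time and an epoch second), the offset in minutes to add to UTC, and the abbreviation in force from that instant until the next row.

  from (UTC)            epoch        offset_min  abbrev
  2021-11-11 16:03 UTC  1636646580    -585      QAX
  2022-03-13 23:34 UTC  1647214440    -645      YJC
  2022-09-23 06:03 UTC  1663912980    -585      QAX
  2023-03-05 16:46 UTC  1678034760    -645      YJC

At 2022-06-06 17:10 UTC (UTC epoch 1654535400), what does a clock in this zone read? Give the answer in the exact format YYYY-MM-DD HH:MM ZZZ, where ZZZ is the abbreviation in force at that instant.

2022-06-06 06:25 YJC

Query: 2022-06-06 17:10 UTC
Rule 2/4 (YJC, -10:45): 2022-03-13 23:34 UTC ≤ query < 2022-09-23 06:03 UTC
17·60 + 10 - 645 = 385 min
385 = 0·1440 + 385; 385 = 6·60 + 25 → 06:25, same day
→ 2022-06-06 06:25 YJC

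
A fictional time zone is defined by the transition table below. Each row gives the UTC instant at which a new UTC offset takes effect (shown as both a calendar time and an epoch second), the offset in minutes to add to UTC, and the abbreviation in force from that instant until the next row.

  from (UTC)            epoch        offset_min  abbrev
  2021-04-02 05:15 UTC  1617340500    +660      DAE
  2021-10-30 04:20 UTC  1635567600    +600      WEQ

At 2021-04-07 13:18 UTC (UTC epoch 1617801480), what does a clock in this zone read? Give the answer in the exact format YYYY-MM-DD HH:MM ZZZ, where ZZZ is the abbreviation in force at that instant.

Query: 2021-04-07 13:18 UTC
Rule 1/2 (DAE, +11:00): 2021-04-02 05:15 UTC ≤ query < 2021-10-30 04:20 UTC
13·60 + 18 + 660 = 1458 min
1458 = 1·1440 + 18; 18 = 0·60 + 18 → 00:18, 2021-04-07 + 1 day = 2021-04-08
→ 2021-04-08 00:18 DAE

2021-04-08 00:18 DAE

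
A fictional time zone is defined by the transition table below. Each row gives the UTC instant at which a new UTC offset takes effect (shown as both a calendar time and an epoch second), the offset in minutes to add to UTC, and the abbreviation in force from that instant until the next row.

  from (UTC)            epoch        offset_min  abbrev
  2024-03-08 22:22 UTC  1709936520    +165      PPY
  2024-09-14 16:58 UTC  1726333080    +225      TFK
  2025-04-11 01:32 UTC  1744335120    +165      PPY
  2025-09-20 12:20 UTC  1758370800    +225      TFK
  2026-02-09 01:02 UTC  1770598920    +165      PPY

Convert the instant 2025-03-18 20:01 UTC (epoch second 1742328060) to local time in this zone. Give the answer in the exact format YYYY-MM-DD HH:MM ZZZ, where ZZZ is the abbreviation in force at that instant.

Query: 2025-03-18 20:01 UTC
Rule 2/5 (TFK, +03:45): 2024-09-14 16:58 UTC ≤ query < 2025-04-11 01:32 UTC
20·60 + 1 + 225 = 1426 min
1426 = 0·1440 + 1426; 1426 = 23·60 + 46 → 23:46, same day
→ 2025-03-18 23:46 TFK

2025-03-18 23:46 TFK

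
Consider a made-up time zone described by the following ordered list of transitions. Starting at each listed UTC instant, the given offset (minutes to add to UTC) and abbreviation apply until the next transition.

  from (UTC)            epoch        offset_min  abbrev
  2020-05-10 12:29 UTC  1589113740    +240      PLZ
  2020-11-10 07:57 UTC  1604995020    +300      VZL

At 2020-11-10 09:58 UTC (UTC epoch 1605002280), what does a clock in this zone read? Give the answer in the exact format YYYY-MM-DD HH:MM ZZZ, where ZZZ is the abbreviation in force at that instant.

Query: 2020-11-10 09:58 UTC
Rule 2/2 (VZL, +05:00): 2020-11-10 07:57 UTC ≤ query < +∞
9·60 + 58 + 300 = 898 min
898 = 0·1440 + 898; 898 = 14·60 + 58 → 14:58, same day
→ 2020-11-10 14:58 VZL

2020-11-10 14:58 VZL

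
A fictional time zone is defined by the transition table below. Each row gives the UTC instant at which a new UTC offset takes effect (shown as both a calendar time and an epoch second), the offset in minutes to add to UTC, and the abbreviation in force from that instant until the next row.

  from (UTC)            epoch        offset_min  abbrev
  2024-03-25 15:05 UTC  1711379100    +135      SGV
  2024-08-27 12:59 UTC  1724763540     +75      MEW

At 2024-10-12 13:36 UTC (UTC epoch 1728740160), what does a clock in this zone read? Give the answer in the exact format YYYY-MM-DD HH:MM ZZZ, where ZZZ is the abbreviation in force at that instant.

2024-10-12 14:51 MEW

Query: 2024-10-12 13:36 UTC
Rule 2/2 (MEW, +01:15): 2024-08-27 12:59 UTC ≤ query < +∞
13·60 + 36 + 75 = 891 min
891 = 0·1440 + 891; 891 = 14·60 + 51 → 14:51, same day
→ 2024-10-12 14:51 MEW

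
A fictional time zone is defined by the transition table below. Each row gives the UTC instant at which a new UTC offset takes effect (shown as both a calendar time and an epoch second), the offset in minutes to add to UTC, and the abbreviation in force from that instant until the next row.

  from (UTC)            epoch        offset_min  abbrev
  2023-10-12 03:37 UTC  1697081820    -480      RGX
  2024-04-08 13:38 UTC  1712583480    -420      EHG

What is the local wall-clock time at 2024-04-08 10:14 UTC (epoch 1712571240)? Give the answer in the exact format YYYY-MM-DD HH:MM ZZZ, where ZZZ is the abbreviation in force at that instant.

Query: 2024-04-08 10:14 UTC
Rule 1/2 (RGX, -08:00): 2023-10-12 03:37 UTC ≤ query < 2024-04-08 13:38 UTC
10·60 + 14 - 480 = 134 min
134 = 0·1440 + 134; 134 = 2·60 + 14 → 02:14, same day
→ 2024-04-08 02:14 RGX

2024-04-08 02:14 RGX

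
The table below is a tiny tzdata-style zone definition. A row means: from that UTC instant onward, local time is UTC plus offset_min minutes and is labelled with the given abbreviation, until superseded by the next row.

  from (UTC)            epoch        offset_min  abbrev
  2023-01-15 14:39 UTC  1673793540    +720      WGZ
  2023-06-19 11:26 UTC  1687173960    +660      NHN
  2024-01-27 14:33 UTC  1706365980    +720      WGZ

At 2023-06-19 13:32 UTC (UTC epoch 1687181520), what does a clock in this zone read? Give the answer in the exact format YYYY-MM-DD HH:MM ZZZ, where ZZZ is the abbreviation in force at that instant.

2023-06-20 00:32 NHN

Query: 2023-06-19 13:32 UTC
Rule 2/3 (NHN, +11:00): 2023-06-19 11:26 UTC ≤ query < 2024-01-27 14:33 UTC
13·60 + 32 + 660 = 1472 min
1472 = 1·1440 + 32; 32 = 0·60 + 32 → 00:32, 2023-06-19 + 1 day = 2023-06-20
→ 2023-06-20 00:32 NHN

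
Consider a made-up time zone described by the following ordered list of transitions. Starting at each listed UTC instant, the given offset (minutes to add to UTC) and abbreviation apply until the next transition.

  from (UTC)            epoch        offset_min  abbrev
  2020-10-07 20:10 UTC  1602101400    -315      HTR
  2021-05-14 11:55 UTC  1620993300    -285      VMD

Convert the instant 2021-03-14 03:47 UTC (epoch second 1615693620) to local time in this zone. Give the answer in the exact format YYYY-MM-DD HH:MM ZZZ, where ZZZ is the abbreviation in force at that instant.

2021-03-13 22:32 HTR

Query: 2021-03-14 03:47 UTC
Rule 1/2 (HTR, -05:15): 2020-10-07 20:10 UTC ≤ query < 2021-05-14 11:55 UTC
3·60 + 47 - 315 = -88 min
-88 = -1·1440 + 1352; 1352 = 22·60 + 32 → 22:32, 2021-03-14 - 1 day = 2021-03-13
→ 2021-03-13 22:32 HTR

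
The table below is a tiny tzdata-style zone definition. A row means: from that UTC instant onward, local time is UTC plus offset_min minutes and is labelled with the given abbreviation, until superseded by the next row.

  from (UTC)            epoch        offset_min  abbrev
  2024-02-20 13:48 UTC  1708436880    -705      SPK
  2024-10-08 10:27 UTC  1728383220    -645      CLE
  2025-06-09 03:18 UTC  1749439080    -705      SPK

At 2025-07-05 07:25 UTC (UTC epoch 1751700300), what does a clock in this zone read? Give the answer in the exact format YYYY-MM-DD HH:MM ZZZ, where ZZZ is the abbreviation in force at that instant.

2025-07-04 19:40 SPK

Query: 2025-07-05 07:25 UTC
Rule 3/3 (SPK, -11:45): 2025-06-09 03:18 UTC ≤ query < +∞
7·60 + 25 - 705 = -260 min
-260 = -1·1440 + 1180; 1180 = 19·60 + 40 → 19:40, 2025-07-05 - 1 day = 2025-07-04
→ 2025-07-04 19:40 SPK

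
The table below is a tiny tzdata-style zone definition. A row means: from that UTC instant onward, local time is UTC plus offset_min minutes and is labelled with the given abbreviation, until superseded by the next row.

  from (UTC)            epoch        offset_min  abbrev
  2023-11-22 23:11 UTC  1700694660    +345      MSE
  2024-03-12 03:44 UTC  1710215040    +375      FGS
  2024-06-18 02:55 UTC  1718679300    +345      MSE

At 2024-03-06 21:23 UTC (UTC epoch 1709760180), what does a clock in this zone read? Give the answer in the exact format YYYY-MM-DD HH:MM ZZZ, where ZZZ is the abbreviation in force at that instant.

Query: 2024-03-06 21:23 UTC
Rule 1/3 (MSE, +05:45): 2023-11-22 23:11 UTC ≤ query < 2024-03-12 03:44 UTC
21·60 + 23 + 345 = 1628 min
1628 = 1·1440 + 188; 188 = 3·60 + 8 → 03:08, 2024-03-06 + 1 day = 2024-03-07
→ 2024-03-07 03:08 MSE

2024-03-07 03:08 MSE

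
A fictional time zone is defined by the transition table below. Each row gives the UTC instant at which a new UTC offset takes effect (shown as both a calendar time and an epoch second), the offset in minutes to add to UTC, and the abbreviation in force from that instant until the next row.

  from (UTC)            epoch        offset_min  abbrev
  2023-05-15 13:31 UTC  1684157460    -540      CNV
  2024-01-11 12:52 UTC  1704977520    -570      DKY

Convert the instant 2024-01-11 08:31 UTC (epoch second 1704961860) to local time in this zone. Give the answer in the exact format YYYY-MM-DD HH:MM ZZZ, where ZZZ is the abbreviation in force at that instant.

2024-01-10 23:31 CNV

Query: 2024-01-11 08:31 UTC
Rule 1/2 (CNV, -09:00): 2023-05-15 13:31 UTC ≤ query < 2024-01-11 12:52 UTC
8·60 + 31 - 540 = -29 min
-29 = -1·1440 + 1411; 1411 = 23·60 + 31 → 23:31, 2024-01-11 - 1 day = 2024-01-10
→ 2024-01-10 23:31 CNV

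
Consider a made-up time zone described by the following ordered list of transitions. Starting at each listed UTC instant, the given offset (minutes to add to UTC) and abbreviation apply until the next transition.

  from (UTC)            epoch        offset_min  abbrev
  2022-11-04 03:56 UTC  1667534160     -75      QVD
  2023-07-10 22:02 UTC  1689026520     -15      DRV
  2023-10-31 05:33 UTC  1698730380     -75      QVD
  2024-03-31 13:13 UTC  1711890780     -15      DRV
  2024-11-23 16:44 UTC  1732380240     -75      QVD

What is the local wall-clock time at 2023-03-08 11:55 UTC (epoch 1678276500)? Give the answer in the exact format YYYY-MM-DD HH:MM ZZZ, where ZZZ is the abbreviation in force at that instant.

Query: 2023-03-08 11:55 UTC
Rule 1/5 (QVD, -01:15): 2022-11-04 03:56 UTC ≤ query < 2023-07-10 22:02 UTC
11·60 + 55 - 75 = 640 min
640 = 0·1440 + 640; 640 = 10·60 + 40 → 10:40, same day
→ 2023-03-08 10:40 QVD

2023-03-08 10:40 QVD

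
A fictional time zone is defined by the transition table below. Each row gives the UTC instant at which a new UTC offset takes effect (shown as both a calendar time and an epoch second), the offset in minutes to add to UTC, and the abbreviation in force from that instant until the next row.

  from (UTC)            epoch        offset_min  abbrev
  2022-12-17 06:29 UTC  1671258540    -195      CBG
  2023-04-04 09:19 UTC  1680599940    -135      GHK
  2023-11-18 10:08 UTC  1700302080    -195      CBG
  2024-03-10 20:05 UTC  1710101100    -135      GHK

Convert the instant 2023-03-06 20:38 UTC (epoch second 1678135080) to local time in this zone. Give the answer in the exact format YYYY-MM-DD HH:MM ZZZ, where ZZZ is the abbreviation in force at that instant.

Query: 2023-03-06 20:38 UTC
Rule 1/4 (CBG, -03:15): 2022-12-17 06:29 UTC ≤ query < 2023-04-04 09:19 UTC
20·60 + 38 - 195 = 1043 min
1043 = 0·1440 + 1043; 1043 = 17·60 + 23 → 17:23, same day
→ 2023-03-06 17:23 CBG

2023-03-06 17:23 CBG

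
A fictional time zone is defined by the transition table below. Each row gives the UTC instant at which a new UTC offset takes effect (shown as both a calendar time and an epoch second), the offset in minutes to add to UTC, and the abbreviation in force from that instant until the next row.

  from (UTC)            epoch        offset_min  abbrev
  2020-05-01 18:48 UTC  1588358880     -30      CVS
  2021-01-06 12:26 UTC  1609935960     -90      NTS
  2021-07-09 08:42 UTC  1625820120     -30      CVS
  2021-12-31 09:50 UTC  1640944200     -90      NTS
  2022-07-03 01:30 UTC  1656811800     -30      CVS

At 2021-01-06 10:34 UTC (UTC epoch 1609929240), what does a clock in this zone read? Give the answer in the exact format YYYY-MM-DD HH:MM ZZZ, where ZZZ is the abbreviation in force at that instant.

Query: 2021-01-06 10:34 UTC
Rule 1/5 (CVS, -00:30): 2020-05-01 18:48 UTC ≤ query < 2021-01-06 12:26 UTC
10·60 + 34 - 30 = 604 min
604 = 0·1440 + 604; 604 = 10·60 + 4 → 10:04, same day
→ 2021-01-06 10:04 CVS

2021-01-06 10:04 CVS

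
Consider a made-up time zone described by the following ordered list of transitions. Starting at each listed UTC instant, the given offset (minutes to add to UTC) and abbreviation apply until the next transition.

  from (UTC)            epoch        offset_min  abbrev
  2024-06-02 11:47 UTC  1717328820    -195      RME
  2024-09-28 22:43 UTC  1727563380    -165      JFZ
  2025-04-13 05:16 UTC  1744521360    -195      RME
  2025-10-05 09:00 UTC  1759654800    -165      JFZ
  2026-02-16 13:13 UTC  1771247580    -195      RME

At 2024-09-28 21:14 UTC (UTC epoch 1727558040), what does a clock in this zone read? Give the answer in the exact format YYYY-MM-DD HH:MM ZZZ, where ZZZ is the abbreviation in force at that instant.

Query: 2024-09-28 21:14 UTC
Rule 1/5 (RME, -03:15): 2024-06-02 11:47 UTC ≤ query < 2024-09-28 22:43 UTC
21·60 + 14 - 195 = 1079 min
1079 = 0·1440 + 1079; 1079 = 17·60 + 59 → 17:59, same day
→ 2024-09-28 17:59 RME

2024-09-28 17:59 RME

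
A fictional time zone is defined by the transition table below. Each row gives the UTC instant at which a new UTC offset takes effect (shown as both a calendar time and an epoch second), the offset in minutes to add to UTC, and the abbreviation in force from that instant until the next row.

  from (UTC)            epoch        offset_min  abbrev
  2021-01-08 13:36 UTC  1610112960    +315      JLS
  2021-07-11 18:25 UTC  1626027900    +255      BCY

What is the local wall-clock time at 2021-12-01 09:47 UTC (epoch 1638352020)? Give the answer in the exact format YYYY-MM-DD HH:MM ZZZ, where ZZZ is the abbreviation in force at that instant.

Query: 2021-12-01 09:47 UTC
Rule 2/2 (BCY, +04:15): 2021-07-11 18:25 UTC ≤ query < +∞
9·60 + 47 + 255 = 842 min
842 = 0·1440 + 842; 842 = 14·60 + 2 → 14:02, same day
→ 2021-12-01 14:02 BCY

2021-12-01 14:02 BCY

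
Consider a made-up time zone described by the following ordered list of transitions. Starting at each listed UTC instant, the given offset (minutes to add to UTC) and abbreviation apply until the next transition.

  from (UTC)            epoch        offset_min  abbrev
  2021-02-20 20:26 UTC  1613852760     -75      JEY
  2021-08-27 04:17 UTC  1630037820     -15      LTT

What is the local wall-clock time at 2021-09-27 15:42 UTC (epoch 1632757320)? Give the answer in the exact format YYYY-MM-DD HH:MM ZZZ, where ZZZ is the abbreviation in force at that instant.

2021-09-27 15:27 LTT

Query: 2021-09-27 15:42 UTC
Rule 2/2 (LTT, -00:15): 2021-08-27 04:17 UTC ≤ query < +∞
15·60 + 42 - 15 = 927 min
927 = 0·1440 + 927; 927 = 15·60 + 27 → 15:27, same day
→ 2021-09-27 15:27 LTT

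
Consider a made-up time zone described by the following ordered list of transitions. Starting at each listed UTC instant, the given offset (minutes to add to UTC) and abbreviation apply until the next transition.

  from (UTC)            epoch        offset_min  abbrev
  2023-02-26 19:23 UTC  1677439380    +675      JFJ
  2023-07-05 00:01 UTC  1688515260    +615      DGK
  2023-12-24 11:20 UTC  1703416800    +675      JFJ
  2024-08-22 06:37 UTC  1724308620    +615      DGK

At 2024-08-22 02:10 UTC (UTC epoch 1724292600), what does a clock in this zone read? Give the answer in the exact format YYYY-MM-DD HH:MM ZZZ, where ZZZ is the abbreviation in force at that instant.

Query: 2024-08-22 02:10 UTC
Rule 3/4 (JFJ, +11:15): 2023-12-24 11:20 UTC ≤ query < 2024-08-22 06:37 UTC
2·60 + 10 + 675 = 805 min
805 = 0·1440 + 805; 805 = 13·60 + 25 → 13:25, same day
→ 2024-08-22 13:25 JFJ

2024-08-22 13:25 JFJ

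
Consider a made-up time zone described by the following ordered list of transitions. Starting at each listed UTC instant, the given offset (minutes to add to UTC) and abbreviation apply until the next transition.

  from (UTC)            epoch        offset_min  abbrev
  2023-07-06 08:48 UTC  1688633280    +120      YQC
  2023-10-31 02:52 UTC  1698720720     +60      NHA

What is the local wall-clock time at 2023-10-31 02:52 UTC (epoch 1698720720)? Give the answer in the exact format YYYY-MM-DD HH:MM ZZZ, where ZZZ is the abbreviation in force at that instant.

2023-10-31 03:52 NHA

Query: 2023-10-31 02:52 UTC
Rule 2/2 (NHA, +01:00): 2023-10-31 02:52 UTC ≤ query < +∞
2·60 + 52 + 60 = 232 min
232 = 0·1440 + 232; 232 = 3·60 + 52 → 03:52, same day
→ 2023-10-31 03:52 NHA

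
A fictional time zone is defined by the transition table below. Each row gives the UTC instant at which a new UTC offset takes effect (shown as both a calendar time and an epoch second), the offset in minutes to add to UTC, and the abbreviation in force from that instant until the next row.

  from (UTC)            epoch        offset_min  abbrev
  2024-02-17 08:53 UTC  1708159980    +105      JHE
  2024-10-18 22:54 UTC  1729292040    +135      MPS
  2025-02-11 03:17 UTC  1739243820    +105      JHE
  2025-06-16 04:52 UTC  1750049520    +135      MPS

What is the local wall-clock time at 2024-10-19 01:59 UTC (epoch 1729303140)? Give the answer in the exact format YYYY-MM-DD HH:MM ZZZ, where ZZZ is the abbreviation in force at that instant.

2024-10-19 04:14 MPS

Query: 2024-10-19 01:59 UTC
Rule 2/4 (MPS, +02:15): 2024-10-18 22:54 UTC ≤ query < 2025-02-11 03:17 UTC
1·60 + 59 + 135 = 254 min
254 = 0·1440 + 254; 254 = 4·60 + 14 → 04:14, same day
→ 2024-10-19 04:14 MPS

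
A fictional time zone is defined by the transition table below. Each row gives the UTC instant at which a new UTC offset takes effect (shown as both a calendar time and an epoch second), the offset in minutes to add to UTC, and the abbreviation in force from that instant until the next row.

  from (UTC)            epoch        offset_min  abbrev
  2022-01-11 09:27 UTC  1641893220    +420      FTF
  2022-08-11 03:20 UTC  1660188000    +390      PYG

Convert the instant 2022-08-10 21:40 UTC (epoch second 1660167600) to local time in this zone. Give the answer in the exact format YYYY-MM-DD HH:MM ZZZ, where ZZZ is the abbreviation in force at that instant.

Query: 2022-08-10 21:40 UTC
Rule 1/2 (FTF, +07:00): 2022-01-11 09:27 UTC ≤ query < 2022-08-11 03:20 UTC
21·60 + 40 + 420 = 1720 min
1720 = 1·1440 + 280; 280 = 4·60 + 40 → 04:40, 2022-08-10 + 1 day = 2022-08-11
→ 2022-08-11 04:40 FTF

2022-08-11 04:40 FTF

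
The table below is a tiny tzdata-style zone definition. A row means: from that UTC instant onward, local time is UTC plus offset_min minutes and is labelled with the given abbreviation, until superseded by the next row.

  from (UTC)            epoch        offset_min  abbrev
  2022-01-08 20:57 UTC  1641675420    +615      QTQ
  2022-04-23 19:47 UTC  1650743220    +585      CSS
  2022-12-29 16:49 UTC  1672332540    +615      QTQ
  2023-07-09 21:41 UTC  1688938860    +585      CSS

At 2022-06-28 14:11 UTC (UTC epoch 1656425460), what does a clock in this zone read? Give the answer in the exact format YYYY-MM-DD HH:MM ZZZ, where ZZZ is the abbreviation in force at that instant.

Query: 2022-06-28 14:11 UTC
Rule 2/4 (CSS, +09:45): 2022-04-23 19:47 UTC ≤ query < 2022-12-29 16:49 UTC
14·60 + 11 + 585 = 1436 min
1436 = 0·1440 + 1436; 1436 = 23·60 + 56 → 23:56, same day
→ 2022-06-28 23:56 CSS

2022-06-28 23:56 CSS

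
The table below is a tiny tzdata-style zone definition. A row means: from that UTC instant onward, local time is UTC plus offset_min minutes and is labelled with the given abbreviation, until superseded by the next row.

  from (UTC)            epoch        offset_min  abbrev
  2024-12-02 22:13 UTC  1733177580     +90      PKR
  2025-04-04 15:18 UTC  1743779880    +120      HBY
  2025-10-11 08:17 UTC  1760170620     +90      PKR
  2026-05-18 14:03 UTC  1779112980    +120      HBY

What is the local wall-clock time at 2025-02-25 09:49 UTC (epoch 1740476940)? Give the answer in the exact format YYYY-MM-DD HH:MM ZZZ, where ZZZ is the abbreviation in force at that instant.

2025-02-25 11:19 PKR

Query: 2025-02-25 09:49 UTC
Rule 1/4 (PKR, +01:30): 2024-12-02 22:13 UTC ≤ query < 2025-04-04 15:18 UTC
9·60 + 49 + 90 = 679 min
679 = 0·1440 + 679; 679 = 11·60 + 19 → 11:19, same day
→ 2025-02-25 11:19 PKR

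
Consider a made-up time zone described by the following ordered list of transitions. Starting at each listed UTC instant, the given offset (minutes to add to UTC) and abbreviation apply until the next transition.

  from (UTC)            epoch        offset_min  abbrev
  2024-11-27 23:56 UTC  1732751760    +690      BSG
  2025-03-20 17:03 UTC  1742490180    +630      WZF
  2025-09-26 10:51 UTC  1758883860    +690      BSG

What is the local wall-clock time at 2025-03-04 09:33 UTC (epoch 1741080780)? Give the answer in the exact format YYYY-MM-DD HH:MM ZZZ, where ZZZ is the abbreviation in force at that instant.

2025-03-04 21:03 BSG

Query: 2025-03-04 09:33 UTC
Rule 1/3 (BSG, +11:30): 2024-11-27 23:56 UTC ≤ query < 2025-03-20 17:03 UTC
9·60 + 33 + 690 = 1263 min
1263 = 0·1440 + 1263; 1263 = 21·60 + 3 → 21:03, same day
→ 2025-03-04 21:03 BSG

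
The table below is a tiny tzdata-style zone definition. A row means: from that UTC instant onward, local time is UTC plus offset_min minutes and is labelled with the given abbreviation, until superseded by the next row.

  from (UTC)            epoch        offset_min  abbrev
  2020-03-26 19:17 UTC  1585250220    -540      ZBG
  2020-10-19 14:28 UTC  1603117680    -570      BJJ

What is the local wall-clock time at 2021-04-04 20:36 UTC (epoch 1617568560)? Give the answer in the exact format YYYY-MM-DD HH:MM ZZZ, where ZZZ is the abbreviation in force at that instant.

Query: 2021-04-04 20:36 UTC
Rule 2/2 (BJJ, -09:30): 2020-10-19 14:28 UTC ≤ query < +∞
20·60 + 36 - 570 = 666 min
666 = 0·1440 + 666; 666 = 11·60 + 6 → 11:06, same day
→ 2021-04-04 11:06 BJJ

2021-04-04 11:06 BJJ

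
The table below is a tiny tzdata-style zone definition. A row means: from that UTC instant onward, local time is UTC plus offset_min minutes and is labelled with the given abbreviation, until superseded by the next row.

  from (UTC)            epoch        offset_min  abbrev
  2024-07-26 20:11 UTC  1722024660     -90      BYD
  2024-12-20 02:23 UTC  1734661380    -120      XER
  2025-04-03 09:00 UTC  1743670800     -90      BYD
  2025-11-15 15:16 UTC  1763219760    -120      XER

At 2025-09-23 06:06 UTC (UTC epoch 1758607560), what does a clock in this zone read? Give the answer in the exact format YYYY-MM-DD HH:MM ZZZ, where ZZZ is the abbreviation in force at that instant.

Query: 2025-09-23 06:06 UTC
Rule 3/4 (BYD, -01:30): 2025-04-03 09:00 UTC ≤ query < 2025-11-15 15:16 UTC
6·60 + 6 - 90 = 276 min
276 = 0·1440 + 276; 276 = 4·60 + 36 → 04:36, same day
→ 2025-09-23 04:36 BYD

2025-09-23 04:36 BYD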